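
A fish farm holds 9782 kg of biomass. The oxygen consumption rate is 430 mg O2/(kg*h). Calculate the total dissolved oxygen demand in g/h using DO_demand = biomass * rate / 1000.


Total O2 consumption (mg/h) = 9782 kg * 430 mg/(kg*h) = 4206260 mg/h
Convert to g/h: 4206260 / 1000 = 4206.26 g/h

4206.26 g/h


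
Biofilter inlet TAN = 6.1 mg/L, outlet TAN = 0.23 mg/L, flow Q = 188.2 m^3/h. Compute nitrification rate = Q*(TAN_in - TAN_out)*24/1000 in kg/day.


Concentration drop: TAN_in - TAN_out = 6.1 - 0.23 = 5.87 mg/L
Hourly TAN removed = Q * dTAN = 188.2 m^3/h * 5.87 mg/L = 1104.734 g/h  (m^3/h * mg/L = g/h)
Daily TAN removed = 1104.734 * 24 = 26513.616 g/day
Convert to kg/day: 26513.616 / 1000 = 26.513616 kg/day

26.513616 kg/day


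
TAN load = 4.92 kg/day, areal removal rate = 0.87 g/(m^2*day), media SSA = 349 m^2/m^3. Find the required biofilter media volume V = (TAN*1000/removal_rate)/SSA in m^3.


A = 4.92*1000 / 0.87 = 5655.1724 m^2
V = 5655.1724 / 349 = 16.2039

16.2039 m^3


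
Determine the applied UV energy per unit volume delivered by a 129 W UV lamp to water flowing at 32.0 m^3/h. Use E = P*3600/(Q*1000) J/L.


Energy delivered per hour = 129 W * 3600 s = 464400 J/h
Volume treated per hour = 32.0 m^3/h * 1000 = 32000 L/h
dose = 464400 / 32000 = 14.5125 J/L

14.5125 J/L


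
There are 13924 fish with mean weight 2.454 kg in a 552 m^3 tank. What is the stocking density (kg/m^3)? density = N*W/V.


Total biomass = 13924 fish * 2.454 kg = 34169.496 kg
Density = total biomass / volume = 34169.496 / 552 = 61.9013 kg/m^3

61.9013 kg/m^3


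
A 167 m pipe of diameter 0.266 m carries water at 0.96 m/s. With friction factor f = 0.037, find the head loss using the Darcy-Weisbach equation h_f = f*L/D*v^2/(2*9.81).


v^2 = 0.96^2 = 0.9216 m^2/s^2
L/D = 167/0.266 = 627.81955
h_f = f*(L/D)*v^2/(2g) = 0.037 * 627.81955 * 0.9216 / 19.62 = 1.09114 m

1.09114 m


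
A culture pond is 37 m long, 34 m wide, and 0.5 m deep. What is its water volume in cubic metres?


Base area = L * W = 37 * 34 = 1258 m^2
Volume = area * depth = 1258 * 0.5 = 629 m^3

629 m^3


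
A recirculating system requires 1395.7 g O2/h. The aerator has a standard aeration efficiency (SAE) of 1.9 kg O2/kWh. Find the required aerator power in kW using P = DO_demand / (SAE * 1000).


SAE in g O2/kWh = 1.9 * 1000 = 1900 g/kWh
P = DO_demand / SAE_g = 1395.7 / 1900 = 0.734579 kW

0.734579 kW


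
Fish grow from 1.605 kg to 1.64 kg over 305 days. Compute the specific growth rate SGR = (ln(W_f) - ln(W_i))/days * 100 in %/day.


ln(W_f) = ln(1.64) = 0.49469624
ln(W_i) = ln(1.605) = 0.47312376
ln(W_f) - ln(W_i) = 0.49469624 - 0.47312376 = 0.02157248
SGR = 0.02157248 / 305 * 100 = 0.00707294 %/day

0.00707294 %/day


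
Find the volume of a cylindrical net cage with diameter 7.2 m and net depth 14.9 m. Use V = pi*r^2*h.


r = d/2 = 7.2/2 = 3.6 m
Base area = pi*r^2 = pi*3.6^2 = 40.715041 m^2
Volume = 40.715041 * 14.9 = 606.654 m^3

606.654 m^3


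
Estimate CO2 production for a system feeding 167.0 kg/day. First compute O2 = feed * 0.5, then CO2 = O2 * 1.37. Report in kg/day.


O2 = 167.0 * 0.5 = 83.5
CO2 = 83.5 * 1.37 = 114.395

114.395 kg/day


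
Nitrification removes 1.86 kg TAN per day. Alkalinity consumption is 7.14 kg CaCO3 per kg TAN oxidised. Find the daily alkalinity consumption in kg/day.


Alkalinity factor: 7.14 kg CaCO3 consumed per kg TAN nitrified
alk = 1.86 kg TAN * 7.14 = 13.2804 kg CaCO3/day

13.2804 kg CaCO3/day


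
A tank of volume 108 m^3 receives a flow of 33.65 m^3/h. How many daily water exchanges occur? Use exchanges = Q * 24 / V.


Daily flow volume = 33.65 m^3/h * 24 h = 807.6 m^3/day
Exchanges = daily flow / tank volume = 807.6 / 108 = 7.47778 exchanges/day

7.47778 exchanges/day


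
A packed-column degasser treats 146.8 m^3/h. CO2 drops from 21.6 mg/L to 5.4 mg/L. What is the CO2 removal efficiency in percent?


CO2_out / CO2_in = 5.4 / 21.6 = 0.25
Fraction remaining = 0.25
efficiency = (1 - 0.25) * 100 = 75 %

75 %


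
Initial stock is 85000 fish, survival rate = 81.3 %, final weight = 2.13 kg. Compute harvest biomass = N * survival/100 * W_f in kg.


Survivors = 85000 * 81.3/100 = 69105 fish
Harvest biomass = survivors * W_f = 69105 * 2.13 = 147193.65 kg

147193.65 kg


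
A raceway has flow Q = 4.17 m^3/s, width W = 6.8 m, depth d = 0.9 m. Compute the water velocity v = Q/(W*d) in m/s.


Cross-sectional area = W * d = 6.8 * 0.9 = 6.12 m^2
Velocity = Q / A = 4.17 / 6.12 = 0.681373 m/s

0.681373 m/s


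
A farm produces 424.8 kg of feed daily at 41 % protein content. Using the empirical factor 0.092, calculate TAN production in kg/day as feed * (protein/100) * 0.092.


Protein in feed = 424.8 * 41/100 = 174.168 kg/day
TAN = protein * 0.092 = 174.168 * 0.092 = 16.023456 kg/day

16.023456 kg/day


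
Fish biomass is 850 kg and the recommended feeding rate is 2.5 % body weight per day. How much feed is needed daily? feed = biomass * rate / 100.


Feeding rate fraction = 2.5% / 100 = 0.025
Daily feed = 850 kg * 0.025 = 21.25 kg/day

21.25 kg/day


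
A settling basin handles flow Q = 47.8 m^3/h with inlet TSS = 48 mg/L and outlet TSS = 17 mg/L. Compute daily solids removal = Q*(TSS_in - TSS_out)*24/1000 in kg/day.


Concentration drop: TSS_in - TSS_out = 48 - 17 = 31 mg/L
Hourly solids removed = Q * dTSS = 47.8 m^3/h * 31 mg/L = 1481.8 g/h  (m^3/h * mg/L = g/h)
Daily solids removed = 1481.8 * 24 = 35563.2 g/day
Convert g to kg: 35563.2 / 1000 = 35.5632 kg/day

35.5632 kg/day


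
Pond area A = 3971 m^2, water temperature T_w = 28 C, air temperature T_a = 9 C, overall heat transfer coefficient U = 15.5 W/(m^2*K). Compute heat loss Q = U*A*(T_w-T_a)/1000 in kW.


Temperature difference dT = 28 - 9 = 19 K
Heat loss (W) = U * A * dT = 15.5 * 3971 * 19 = 1169459.5 W
Convert to kW: 1169459.5 / 1000 = 1169.4595 kW

1169.4595 kW


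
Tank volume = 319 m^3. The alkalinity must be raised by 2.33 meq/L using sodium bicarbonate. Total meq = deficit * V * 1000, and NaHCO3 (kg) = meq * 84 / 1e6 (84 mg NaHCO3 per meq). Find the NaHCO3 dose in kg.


Tank volume in L = 319 m^3 * 1000 = 319000 L
Total meq required = 2.33 meq/L * 319000 L = 743270 meq
NaHCO3 mass = 743270 meq * 84 mg/meq / 1e6 = 62.4347 kg

62.4347 kg


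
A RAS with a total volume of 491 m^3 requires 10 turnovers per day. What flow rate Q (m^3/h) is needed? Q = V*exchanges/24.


Daily recirculation volume = 491 m^3 * 10 = 4910 m^3/day
Flow rate Q = daily volume / 24 h = 4910 / 24 = 204.583 m^3/h

204.583 m^3/h


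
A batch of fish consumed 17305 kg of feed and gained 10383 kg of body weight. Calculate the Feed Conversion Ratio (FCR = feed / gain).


FCR = feed consumed / weight gained
FCR = 17305 kg / 10383 kg = 1.66667

1.66667


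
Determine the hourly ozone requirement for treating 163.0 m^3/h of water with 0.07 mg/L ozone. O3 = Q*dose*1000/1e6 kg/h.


O3 demand (mg/h) = Q * dose * 1000 = 163.0 * 0.07 * 1000 = 11410 mg/h
Convert mg to kg: 11410 / 1e6 = 0.01141 kg/h

0.01141 kg/h


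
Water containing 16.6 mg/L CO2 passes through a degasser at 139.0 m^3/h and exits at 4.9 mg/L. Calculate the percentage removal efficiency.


CO2_out / CO2_in = 4.9 / 16.6 = 0.29518072
Fraction remaining = 0.29518072
efficiency = (1 - 0.29518072) * 100 = 70.4819 %

70.4819 %


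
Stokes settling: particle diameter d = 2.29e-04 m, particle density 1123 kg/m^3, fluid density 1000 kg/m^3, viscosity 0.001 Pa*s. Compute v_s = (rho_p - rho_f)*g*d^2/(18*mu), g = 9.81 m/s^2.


Density difference: rho_p - rho_f = 1123 - 1000 = 123 kg/m^3
d^2 = (2.29e-04)^2 = 5.2441e-08 m^2
Numerator = (rho_p - rho_f) * g * d^2 = 123 * 9.81 * 5.2441e-08 = 6.3276884e-05
Denominator = 18 * mu = 18 * 0.001 = 0.018
v_s = 6.3276884e-05 / 0.018 = 0.00351538 m/s
Check: Re = rho_f * v_s * d / mu = 1000 * 0.00351538 * 2.29e-04 / 0.001 = 0.805 < 1, so Stokes' law applies.

0.00351538 m/s


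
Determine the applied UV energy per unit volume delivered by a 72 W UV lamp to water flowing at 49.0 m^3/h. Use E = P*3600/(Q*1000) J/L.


Energy delivered per hour = 72 W * 3600 s = 259200 J/h
Volume treated per hour = 49.0 m^3/h * 1000 = 49000 L/h
dose = 259200 / 49000 = 5.2898 J/L

5.2898 J/L


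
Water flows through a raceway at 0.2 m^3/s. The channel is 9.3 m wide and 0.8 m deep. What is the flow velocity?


Cross-sectional area = W * d = 9.3 * 0.8 = 7.44 m^2
Velocity = Q / A = 0.2 / 7.44 = 0.0268817 m/s

0.0268817 m/s


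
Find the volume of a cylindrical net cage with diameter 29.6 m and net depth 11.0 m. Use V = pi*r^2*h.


r = d/2 = 29.6/2 = 14.8 m
Base area = pi*r^2 = pi*14.8^2 = 688.13445 m^2
Volume = 688.13445 * 11.0 = 7569.48 m^3

7569.48 m^3


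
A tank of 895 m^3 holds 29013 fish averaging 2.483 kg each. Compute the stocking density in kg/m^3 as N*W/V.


Total biomass = 29013 fish * 2.483 kg = 72039.279 kg
Density = total biomass / volume = 72039.279 / 895 = 80.4908 kg/m^3

80.4908 kg/m^3


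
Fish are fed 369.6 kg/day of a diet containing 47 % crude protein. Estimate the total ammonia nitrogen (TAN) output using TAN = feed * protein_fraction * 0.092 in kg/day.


Protein in feed = 369.6 * 47/100 = 173.712 kg/day
TAN = protein * 0.092 = 173.712 * 0.092 = 15.981504 kg/day

15.981504 kg/day


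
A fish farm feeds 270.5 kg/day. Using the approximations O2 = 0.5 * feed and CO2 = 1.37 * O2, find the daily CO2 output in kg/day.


O2 = 270.5 * 0.5 = 135.25
CO2 = 135.25 * 1.37 = 185.2925

185.2925 kg/day


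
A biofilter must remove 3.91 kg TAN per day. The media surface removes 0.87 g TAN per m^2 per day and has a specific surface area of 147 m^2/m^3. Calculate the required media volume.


A = 3.91*1000 / 0.87 = 4494.2529 m^2
V = 4494.2529 / 147 = 30.5731

30.5731 m^3


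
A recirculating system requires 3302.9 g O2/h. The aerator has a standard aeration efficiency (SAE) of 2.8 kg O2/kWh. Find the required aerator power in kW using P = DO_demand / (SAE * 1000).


SAE in g O2/kWh = 2.8 * 1000 = 2800 g/kWh
P = DO_demand / SAE_g = 3302.9 / 2800 = 1.17961 kW

1.17961 kW


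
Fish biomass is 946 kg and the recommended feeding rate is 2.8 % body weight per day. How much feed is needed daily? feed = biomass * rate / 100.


Feeding rate fraction = 2.8% / 100 = 0.028
Daily feed = 946 kg * 0.028 = 26.488 kg/day

26.488 kg/day


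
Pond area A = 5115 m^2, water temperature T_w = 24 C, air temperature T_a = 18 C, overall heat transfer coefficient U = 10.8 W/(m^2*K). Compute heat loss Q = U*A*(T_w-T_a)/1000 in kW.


Temperature difference dT = 24 - 18 = 6 K
Heat loss (W) = U * A * dT = 10.8 * 5115 * 6 = 331452 W
Convert to kW: 331452 / 1000 = 331.452 kW

331.452 kW


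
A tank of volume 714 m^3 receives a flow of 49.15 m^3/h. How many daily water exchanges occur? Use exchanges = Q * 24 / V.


Daily flow volume = 49.15 m^3/h * 24 h = 1179.6 m^3/day
Exchanges = daily flow / tank volume = 1179.6 / 714 = 1.6521 exchanges/day

1.6521 exchanges/day


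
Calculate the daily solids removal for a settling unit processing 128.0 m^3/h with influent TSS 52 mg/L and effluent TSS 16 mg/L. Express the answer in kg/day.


Concentration drop: TSS_in - TSS_out = 52 - 16 = 36 mg/L
Hourly solids removed = Q * dTSS = 128.0 m^3/h * 36 mg/L = 4608 g/h  (m^3/h * mg/L = g/h)
Daily solids removed = 4608 * 24 = 110592 g/day
Convert g to kg: 110592 / 1000 = 110.592 kg/day

110.592 kg/day


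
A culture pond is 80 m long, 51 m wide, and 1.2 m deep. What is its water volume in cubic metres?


Base area = L * W = 80 * 51 = 4080 m^2
Volume = area * depth = 4080 * 1.2 = 4896 m^3

4896 m^3


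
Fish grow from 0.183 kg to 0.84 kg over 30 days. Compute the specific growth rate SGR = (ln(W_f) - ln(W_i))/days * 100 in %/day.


ln(W_f) = ln(0.84) = -0.17435339
ln(W_i) = ln(0.183) = -1.6982691
ln(W_f) - ln(W_i) = -0.17435339 - -1.6982691 = 1.5239157
SGR = 1.5239157 / 30 * 100 = 5.07972 %/day

5.07972 %/day


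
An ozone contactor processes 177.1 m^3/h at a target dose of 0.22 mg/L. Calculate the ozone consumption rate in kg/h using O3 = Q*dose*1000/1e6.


O3 demand (mg/h) = Q * dose * 1000 = 177.1 * 0.22 * 1000 = 38962 mg/h
Convert mg to kg: 38962 / 1e6 = 0.038962 kg/h

0.038962 kg/h


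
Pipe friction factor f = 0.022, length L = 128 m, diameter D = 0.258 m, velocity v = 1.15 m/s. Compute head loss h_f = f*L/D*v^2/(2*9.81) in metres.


v^2 = 1.15^2 = 1.3225 m^2/s^2
L/D = 128/0.258 = 496.12403
h_f = f*(L/D)*v^2/(2g) = 0.022 * 496.12403 * 1.3225 / 19.62 = 0.735715 m

0.735715 m


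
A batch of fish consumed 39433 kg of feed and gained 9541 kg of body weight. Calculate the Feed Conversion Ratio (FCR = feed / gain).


FCR = feed consumed / weight gained
FCR = 39433 kg / 9541 kg = 4.133

4.133


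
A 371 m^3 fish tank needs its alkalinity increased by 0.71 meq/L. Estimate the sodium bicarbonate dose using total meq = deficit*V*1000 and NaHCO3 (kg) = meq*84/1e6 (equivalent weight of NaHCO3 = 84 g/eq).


Tank volume in L = 371 m^3 * 1000 = 371000 L
Total meq required = 0.71 meq/L * 371000 L = 263410 meq
NaHCO3 mass = 263410 meq * 84 mg/meq / 1e6 = 22.1264 kg

22.1264 kg


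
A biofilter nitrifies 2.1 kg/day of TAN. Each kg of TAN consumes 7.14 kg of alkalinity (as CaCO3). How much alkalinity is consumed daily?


Alkalinity factor: 7.14 kg CaCO3 consumed per kg TAN nitrified
alk = 2.1 kg TAN * 7.14 = 14.994 kg CaCO3/day

14.994 kg CaCO3/day


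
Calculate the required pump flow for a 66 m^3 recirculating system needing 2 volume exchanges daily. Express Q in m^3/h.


Daily recirculation volume = 66 m^3 * 2 = 132 m^3/day
Flow rate Q = daily volume / 24 h = 132 / 24 = 5.5 m^3/h

5.5 m^3/h


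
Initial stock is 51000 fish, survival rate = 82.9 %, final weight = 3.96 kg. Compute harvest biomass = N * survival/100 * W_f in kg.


Survivors = 51000 * 82.9/100 = 42279 fish
Harvest biomass = survivors * W_f = 42279 * 3.96 = 167424.84 kg

167424.84 kg


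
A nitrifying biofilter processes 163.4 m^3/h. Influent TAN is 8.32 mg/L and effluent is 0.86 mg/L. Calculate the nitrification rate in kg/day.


Concentration drop: TAN_in - TAN_out = 8.32 - 0.86 = 7.46 mg/L
Hourly TAN removed = Q * dTAN = 163.4 m^3/h * 7.46 mg/L = 1218.964 g/h  (m^3/h * mg/L = g/h)
Daily TAN removed = 1218.964 * 24 = 29255.136 g/day
Convert to kg/day: 29255.136 / 1000 = 29.255136 kg/day

29.255136 kg/day


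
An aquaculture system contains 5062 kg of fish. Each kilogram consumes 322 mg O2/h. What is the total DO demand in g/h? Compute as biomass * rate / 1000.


Total O2 consumption (mg/h) = 5062 kg * 322 mg/(kg*h) = 1629964 mg/h
Convert to g/h: 1629964 / 1000 = 1629.964 g/h

1629.964 g/h


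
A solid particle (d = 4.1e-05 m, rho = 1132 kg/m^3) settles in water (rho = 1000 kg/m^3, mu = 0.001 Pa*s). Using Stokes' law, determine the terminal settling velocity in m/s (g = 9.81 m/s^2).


Density difference: rho_p - rho_f = 1132 - 1000 = 132 kg/m^3
d^2 = (4.1e-05)^2 = 1.681e-09 m^2
Numerator = (rho_p - rho_f) * g * d^2 = 132 * 9.81 * 1.681e-09 = 2.1767605e-06
Denominator = 18 * mu = 18 * 0.001 = 0.018
v_s = 2.1767605e-06 / 0.018 = 1.20931e-04 m/s
Check: Re = rho_f * v_s * d / mu = 1000 * 1.20931e-04 * 4.1e-05 / 0.001 = 0.00496 < 1, so Stokes' law applies.

1.20931e-04 m/s


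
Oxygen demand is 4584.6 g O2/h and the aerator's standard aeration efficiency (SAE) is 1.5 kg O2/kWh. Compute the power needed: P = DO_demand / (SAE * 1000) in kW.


SAE in g O2/kWh = 1.5 * 1000 = 1500 g/kWh
P = DO_demand / SAE_g = 4584.6 / 1500 = 3.0564 kW

3.0564 kW


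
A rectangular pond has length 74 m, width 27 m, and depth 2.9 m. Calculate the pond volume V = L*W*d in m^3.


Base area = L * W = 74 * 27 = 1998 m^2
Volume = area * depth = 1998 * 2.9 = 5794.2 m^3

5794.2 m^3


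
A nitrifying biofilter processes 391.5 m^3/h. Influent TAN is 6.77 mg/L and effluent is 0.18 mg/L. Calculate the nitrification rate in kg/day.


Concentration drop: TAN_in - TAN_out = 6.77 - 0.18 = 6.59 mg/L
Hourly TAN removed = Q * dTAN = 391.5 m^3/h * 6.59 mg/L = 2579.985 g/h  (m^3/h * mg/L = g/h)
Daily TAN removed = 2579.985 * 24 = 61919.64 g/day
Convert to kg/day: 61919.64 / 1000 = 61.91964 kg/day

61.91964 kg/day


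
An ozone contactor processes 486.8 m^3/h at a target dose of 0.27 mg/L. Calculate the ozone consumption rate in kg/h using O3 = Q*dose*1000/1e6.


O3 demand (mg/h) = Q * dose * 1000 = 486.8 * 0.27 * 1000 = 131436 mg/h
Convert mg to kg: 131436 / 1e6 = 0.131436 kg/h

0.131436 kg/h


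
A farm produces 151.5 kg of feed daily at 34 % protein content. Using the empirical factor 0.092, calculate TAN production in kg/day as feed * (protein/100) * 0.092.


Protein in feed = 151.5 * 34/100 = 51.51 kg/day
TAN = protein * 0.092 = 51.51 * 0.092 = 4.73892 kg/day

4.73892 kg/day


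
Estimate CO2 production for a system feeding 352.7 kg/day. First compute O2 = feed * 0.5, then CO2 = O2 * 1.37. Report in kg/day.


O2 = 352.7 * 0.5 = 176.35
CO2 = 176.35 * 1.37 = 241.5995

241.5995 kg/day


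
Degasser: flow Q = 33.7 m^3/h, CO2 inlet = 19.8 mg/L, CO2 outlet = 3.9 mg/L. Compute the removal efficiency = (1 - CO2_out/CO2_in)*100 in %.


CO2_out / CO2_in = 3.9 / 19.8 = 0.1969697
Fraction remaining = 0.1969697
efficiency = (1 - 0.1969697) * 100 = 80.303 %

80.303 %


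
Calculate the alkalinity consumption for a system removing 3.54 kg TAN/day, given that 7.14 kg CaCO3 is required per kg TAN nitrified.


Alkalinity factor: 7.14 kg CaCO3 consumed per kg TAN nitrified
alk = 3.54 kg TAN * 7.14 = 25.2756 kg CaCO3/day

25.2756 kg CaCO3/day


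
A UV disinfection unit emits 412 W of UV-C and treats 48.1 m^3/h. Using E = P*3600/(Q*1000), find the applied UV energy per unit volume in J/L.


Energy delivered per hour = 412 W * 3600 s = 1483200 J/h
Volume treated per hour = 48.1 m^3/h * 1000 = 48100 L/h
dose = 1483200 / 48100 = 30.8358 J/L

30.8358 J/L


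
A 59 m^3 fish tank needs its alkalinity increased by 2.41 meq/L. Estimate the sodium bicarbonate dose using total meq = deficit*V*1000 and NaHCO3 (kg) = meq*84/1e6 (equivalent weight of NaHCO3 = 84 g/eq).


Tank volume in L = 59 m^3 * 1000 = 59000 L
Total meq required = 2.41 meq/L * 59000 L = 142190 meq
NaHCO3 mass = 142190 meq * 84 mg/meq / 1e6 = 11.944 kg

11.944 kg


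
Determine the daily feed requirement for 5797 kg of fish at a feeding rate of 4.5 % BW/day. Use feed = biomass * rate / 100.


Feeding rate fraction = 4.5% / 100 = 0.045
Daily feed = 5797 kg * 0.045 = 260.865 kg/day

260.865 kg/day


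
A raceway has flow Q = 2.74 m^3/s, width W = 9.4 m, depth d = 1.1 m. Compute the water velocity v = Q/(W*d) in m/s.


Cross-sectional area = W * d = 9.4 * 1.1 = 10.34 m^2
Velocity = Q / A = 2.74 / 10.34 = 0.26499 m/s

0.26499 m/s


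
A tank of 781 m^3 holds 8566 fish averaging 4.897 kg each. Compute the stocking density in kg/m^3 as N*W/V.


Total biomass = 8566 fish * 4.897 kg = 41947.702 kg
Density = total biomass / volume = 41947.702 / 781 = 53.7102 kg/m^3

53.7102 kg/m^3


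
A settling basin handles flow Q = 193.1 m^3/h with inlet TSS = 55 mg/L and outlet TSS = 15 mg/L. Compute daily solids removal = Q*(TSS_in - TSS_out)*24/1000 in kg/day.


Concentration drop: TSS_in - TSS_out = 55 - 15 = 40 mg/L
Hourly solids removed = Q * dTSS = 193.1 m^3/h * 40 mg/L = 7724 g/h  (m^3/h * mg/L = g/h)
Daily solids removed = 7724 * 24 = 185376 g/day
Convert g to kg: 185376 / 1000 = 185.376 kg/day

185.376 kg/day


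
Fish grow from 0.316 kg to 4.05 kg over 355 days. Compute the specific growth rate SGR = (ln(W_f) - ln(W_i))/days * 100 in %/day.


ln(W_f) = ln(4.05) = 1.3987169
ln(W_i) = ln(0.316) = -1.1520131
ln(W_f) - ln(W_i) = 1.3987169 - -1.1520131 = 2.55073
SGR = 2.55073 / 355 * 100 = 0.718515 %/day

0.718515 %/day


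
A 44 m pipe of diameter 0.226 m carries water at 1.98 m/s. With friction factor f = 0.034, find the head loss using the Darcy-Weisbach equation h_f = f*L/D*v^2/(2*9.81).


v^2 = 1.98^2 = 3.9204 m^2/s^2
L/D = 44/0.226 = 194.69027
h_f = f*(L/D)*v^2/(2g) = 0.034 * 194.69027 * 3.9204 / 19.62 = 1.32268 m

1.32268 m


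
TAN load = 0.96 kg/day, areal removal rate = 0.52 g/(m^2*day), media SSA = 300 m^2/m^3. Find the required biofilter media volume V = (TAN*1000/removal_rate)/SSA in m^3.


A = 0.96*1000 / 0.52 = 1846.1538 m^2
V = 1846.1538 / 300 = 6.15385

6.15385 m^3


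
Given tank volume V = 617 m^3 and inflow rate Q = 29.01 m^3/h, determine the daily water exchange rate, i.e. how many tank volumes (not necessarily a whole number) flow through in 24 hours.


Daily flow volume = 29.01 m^3/h * 24 h = 696.24 m^3/day
Exchanges = daily flow / tank volume = 696.24 / 617 = 1.12843 exchanges/day

1.12843 exchanges/day


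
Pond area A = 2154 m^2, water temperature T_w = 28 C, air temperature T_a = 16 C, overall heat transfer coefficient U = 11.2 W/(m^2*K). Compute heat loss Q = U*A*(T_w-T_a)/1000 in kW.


Temperature difference dT = 28 - 16 = 12 K
Heat loss (W) = U * A * dT = 11.2 * 2154 * 12 = 289497.6 W
Convert to kW: 289497.6 / 1000 = 289.4976 kW

289.4976 kW


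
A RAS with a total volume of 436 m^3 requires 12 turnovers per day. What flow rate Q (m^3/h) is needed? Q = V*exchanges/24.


Daily recirculation volume = 436 m^3 * 12 = 5232 m^3/day
Flow rate Q = daily volume / 24 h = 5232 / 24 = 218 m^3/h

218 m^3/h


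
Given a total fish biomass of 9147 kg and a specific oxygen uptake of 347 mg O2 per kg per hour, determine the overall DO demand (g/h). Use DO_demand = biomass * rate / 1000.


Total O2 consumption (mg/h) = 9147 kg * 347 mg/(kg*h) = 3174009 mg/h
Convert to g/h: 3174009 / 1000 = 3174.009 g/h

3174.009 g/h


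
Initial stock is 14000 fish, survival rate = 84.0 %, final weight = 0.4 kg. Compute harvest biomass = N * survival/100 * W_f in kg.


Survivors = 14000 * 84.0/100 = 11760 fish
Harvest biomass = survivors * W_f = 11760 * 0.4 = 4704 kg

4704 kg


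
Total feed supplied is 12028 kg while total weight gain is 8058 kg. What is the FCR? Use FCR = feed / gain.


FCR = feed consumed / weight gained
FCR = 12028 kg / 8058 kg = 1.49268

1.49268


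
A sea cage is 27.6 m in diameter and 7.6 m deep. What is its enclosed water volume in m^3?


r = d/2 = 27.6/2 = 13.8 m
Base area = pi*r^2 = pi*13.8^2 = 598.2849 m^2
Volume = 598.2849 * 7.6 = 4546.97 m^3

4546.97 m^3


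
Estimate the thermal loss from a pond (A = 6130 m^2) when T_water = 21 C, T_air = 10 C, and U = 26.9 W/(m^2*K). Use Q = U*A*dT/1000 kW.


Temperature difference dT = 21 - 10 = 11 K
Heat loss (W) = U * A * dT = 26.9 * 6130 * 11 = 1813867 W
Convert to kW: 1813867 / 1000 = 1813.867 kW

1813.867 kW


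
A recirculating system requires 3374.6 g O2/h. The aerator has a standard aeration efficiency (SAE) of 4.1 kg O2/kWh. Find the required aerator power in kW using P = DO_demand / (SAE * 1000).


SAE in g O2/kWh = 4.1 * 1000 = 4100 g/kWh
P = DO_demand / SAE_g = 3374.6 / 4100 = 0.823073 kW

0.823073 kW


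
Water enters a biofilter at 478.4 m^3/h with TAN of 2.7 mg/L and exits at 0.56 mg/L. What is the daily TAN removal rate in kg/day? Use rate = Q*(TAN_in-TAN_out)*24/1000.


Concentration drop: TAN_in - TAN_out = 2.7 - 0.56 = 2.14 mg/L
Hourly TAN removed = Q * dTAN = 478.4 m^3/h * 2.14 mg/L = 1023.776 g/h  (m^3/h * mg/L = g/h)
Daily TAN removed = 1023.776 * 24 = 24570.624 g/day
Convert to kg/day: 24570.624 / 1000 = 24.570624 kg/day

24.570624 kg/day


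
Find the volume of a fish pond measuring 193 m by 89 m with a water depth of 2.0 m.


Base area = L * W = 193 * 89 = 17177 m^2
Volume = area * depth = 17177 * 2.0 = 34354 m^3

34354 m^3


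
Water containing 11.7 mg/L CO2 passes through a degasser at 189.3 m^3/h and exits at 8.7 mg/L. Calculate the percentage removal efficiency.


CO2_out / CO2_in = 8.7 / 11.7 = 0.74358974
Fraction remaining = 0.74358974
efficiency = (1 - 0.74358974) * 100 = 25.641 %

25.641 %


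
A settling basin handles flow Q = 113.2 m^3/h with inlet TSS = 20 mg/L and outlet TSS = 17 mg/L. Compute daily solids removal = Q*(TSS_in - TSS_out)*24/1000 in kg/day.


Concentration drop: TSS_in - TSS_out = 20 - 17 = 3 mg/L
Hourly solids removed = Q * dTSS = 113.2 m^3/h * 3 mg/L = 339.6 g/h  (m^3/h * mg/L = g/h)
Daily solids removed = 339.6 * 24 = 8150.4 g/day
Convert g to kg: 8150.4 / 1000 = 8.1504 kg/day

8.1504 kg/day


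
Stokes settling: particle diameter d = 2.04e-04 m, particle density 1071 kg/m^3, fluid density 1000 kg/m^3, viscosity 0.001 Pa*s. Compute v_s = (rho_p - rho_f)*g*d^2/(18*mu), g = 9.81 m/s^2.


Density difference: rho_p - rho_f = 1071 - 1000 = 71 kg/m^3
d^2 = (2.04e-04)^2 = 4.1616e-08 m^2
Numerator = (rho_p - rho_f) * g * d^2 = 71 * 9.81 * 4.1616e-08 = 2.898596e-05
Denominator = 18 * mu = 18 * 0.001 = 0.018
v_s = 2.898596e-05 / 0.018 = 0.00161033 m/s
Check: Re = rho_f * v_s * d / mu = 1000 * 0.00161033 * 2.04e-04 / 0.001 = 0.329 < 1, so Stokes' law applies.

0.00161033 m/s


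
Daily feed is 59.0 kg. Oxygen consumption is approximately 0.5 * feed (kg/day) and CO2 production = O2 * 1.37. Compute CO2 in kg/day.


O2 = 59.0 * 0.5 = 29.5
CO2 = 29.5 * 1.37 = 40.415

40.415 kg/day


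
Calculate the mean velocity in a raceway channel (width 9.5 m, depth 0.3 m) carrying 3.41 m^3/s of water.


Cross-sectional area = W * d = 9.5 * 0.3 = 2.85 m^2
Velocity = Q / A = 3.41 / 2.85 = 1.19649 m/s

1.19649 m/s


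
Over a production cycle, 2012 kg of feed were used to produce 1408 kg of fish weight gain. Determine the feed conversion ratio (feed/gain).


FCR = feed consumed / weight gained
FCR = 2012 kg / 1408 kg = 1.42898

1.42898


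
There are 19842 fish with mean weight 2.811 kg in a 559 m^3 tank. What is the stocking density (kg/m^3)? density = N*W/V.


Total biomass = 19842 fish * 2.811 kg = 55775.862 kg
Density = total biomass / volume = 55775.862 / 559 = 99.7779 kg/m^3

99.7779 kg/m^3


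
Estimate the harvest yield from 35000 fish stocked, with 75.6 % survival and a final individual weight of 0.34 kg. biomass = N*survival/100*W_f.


Survivors = 35000 * 75.6/100 = 26460 fish
Harvest biomass = survivors * W_f = 26460 * 0.34 = 8996.4 kg

8996.4 kg


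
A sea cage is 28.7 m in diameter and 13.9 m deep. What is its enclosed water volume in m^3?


r = d/2 = 28.7/2 = 14.35 m
Base area = pi*r^2 = pi*14.35^2 = 646.92461 m^2
Volume = 646.92461 * 13.9 = 8992.25 m^3

8992.25 m^3


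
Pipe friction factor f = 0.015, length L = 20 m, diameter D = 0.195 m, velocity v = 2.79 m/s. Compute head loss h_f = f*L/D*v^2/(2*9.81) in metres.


v^2 = 2.79^2 = 7.7841 m^2/s^2
L/D = 20/0.195 = 102.5641
h_f = f*(L/D)*v^2/(2g) = 0.015 * 102.5641 * 7.7841 / 19.62 = 0.610374 m

0.610374 m


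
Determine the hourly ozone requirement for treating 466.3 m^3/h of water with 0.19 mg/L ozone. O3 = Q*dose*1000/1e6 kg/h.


O3 demand (mg/h) = Q * dose * 1000 = 466.3 * 0.19 * 1000 = 88597 mg/h
Convert mg to kg: 88597 / 1e6 = 0.088597 kg/h

0.088597 kg/h


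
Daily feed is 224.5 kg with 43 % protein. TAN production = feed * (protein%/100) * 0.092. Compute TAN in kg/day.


Protein in feed = 224.5 * 43/100 = 96.535 kg/day
TAN = protein * 0.092 = 96.535 * 0.092 = 8.88122 kg/day

8.88122 kg/day


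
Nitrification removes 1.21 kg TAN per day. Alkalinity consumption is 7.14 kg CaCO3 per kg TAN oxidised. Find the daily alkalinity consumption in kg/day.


Alkalinity factor: 7.14 kg CaCO3 consumed per kg TAN nitrified
alk = 1.21 kg TAN * 7.14 = 8.6394 kg CaCO3/day

8.6394 kg CaCO3/day


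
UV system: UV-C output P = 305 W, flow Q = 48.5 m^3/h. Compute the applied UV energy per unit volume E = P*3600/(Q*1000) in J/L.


Energy delivered per hour = 305 W * 3600 s = 1098000 J/h
Volume treated per hour = 48.5 m^3/h * 1000 = 48500 L/h
dose = 1098000 / 48500 = 22.6392 J/L

22.6392 J/L


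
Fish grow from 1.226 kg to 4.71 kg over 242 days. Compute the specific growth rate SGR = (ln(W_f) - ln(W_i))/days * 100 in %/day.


ln(W_f) = ln(4.71) = 1.5496879
ln(W_i) = ln(1.226) = 0.20375684
ln(W_f) - ln(W_i) = 1.5496879 - 0.20375684 = 1.3459311
SGR = 1.3459311 / 242 * 100 = 0.55617 %/day

0.55617 %/day


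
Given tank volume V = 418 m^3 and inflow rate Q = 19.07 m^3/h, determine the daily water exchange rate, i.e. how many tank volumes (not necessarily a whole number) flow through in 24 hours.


Daily flow volume = 19.07 m^3/h * 24 h = 457.68 m^3/day
Exchanges = daily flow / tank volume = 457.68 / 418 = 1.09493 exchanges/day

1.09493 exchanges/day


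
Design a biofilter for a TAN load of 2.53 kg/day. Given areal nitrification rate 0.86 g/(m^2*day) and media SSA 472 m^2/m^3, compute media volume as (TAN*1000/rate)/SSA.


A = 2.53*1000 / 0.86 = 2941.8605 m^2
V = 2941.8605 / 472 = 6.23276

6.23276 m^3


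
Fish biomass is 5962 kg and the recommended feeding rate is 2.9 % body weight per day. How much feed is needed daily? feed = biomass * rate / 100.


Feeding rate fraction = 2.9% / 100 = 0.029
Daily feed = 5962 kg * 0.029 = 172.898 kg/day

172.898 kg/day


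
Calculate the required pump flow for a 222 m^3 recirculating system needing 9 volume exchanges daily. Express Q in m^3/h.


Daily recirculation volume = 222 m^3 * 9 = 1998 m^3/day
Flow rate Q = daily volume / 24 h = 1998 / 24 = 83.25 m^3/h

83.25 m^3/h


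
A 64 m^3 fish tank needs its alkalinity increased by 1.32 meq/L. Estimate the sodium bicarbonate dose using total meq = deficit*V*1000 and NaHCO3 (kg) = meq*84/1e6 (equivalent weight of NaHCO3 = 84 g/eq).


Tank volume in L = 64 m^3 * 1000 = 64000 L
Total meq required = 1.32 meq/L * 64000 L = 84480 meq
NaHCO3 mass = 84480 meq * 84 mg/meq / 1e6 = 7.09632 kg

7.09632 kg


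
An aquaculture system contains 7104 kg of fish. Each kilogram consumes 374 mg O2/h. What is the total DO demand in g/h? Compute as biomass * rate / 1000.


Total O2 consumption (mg/h) = 7104 kg * 374 mg/(kg*h) = 2656896 mg/h
Convert to g/h: 2656896 / 1000 = 2656.896 g/h

2656.896 g/h


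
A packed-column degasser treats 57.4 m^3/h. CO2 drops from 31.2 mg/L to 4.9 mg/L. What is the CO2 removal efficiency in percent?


CO2_out / CO2_in = 4.9 / 31.2 = 0.15705128
Fraction remaining = 0.15705128
efficiency = (1 - 0.15705128) * 100 = 84.2949 %

84.2949 %


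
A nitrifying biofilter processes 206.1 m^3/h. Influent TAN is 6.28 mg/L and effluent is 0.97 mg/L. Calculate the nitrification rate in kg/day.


Concentration drop: TAN_in - TAN_out = 6.28 - 0.97 = 5.31 mg/L
Hourly TAN removed = Q * dTAN = 206.1 m^3/h * 5.31 mg/L = 1094.391 g/h  (m^3/h * mg/L = g/h)
Daily TAN removed = 1094.391 * 24 = 26265.384 g/day
Convert to kg/day: 26265.384 / 1000 = 26.265384 kg/day

26.265384 kg/day


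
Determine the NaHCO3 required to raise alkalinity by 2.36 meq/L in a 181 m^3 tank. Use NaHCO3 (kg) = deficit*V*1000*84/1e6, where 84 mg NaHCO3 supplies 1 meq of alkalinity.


Tank volume in L = 181 m^3 * 1000 = 181000 L
Total meq required = 2.36 meq/L * 181000 L = 427160 meq
NaHCO3 mass = 427160 meq * 84 mg/meq / 1e6 = 35.8814 kg

35.8814 kg


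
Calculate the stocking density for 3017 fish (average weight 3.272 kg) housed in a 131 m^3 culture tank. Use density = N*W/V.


Total biomass = 3017 fish * 3.272 kg = 9871.624 kg
Density = total biomass / volume = 9871.624 / 131 = 75.3559 kg/m^3

75.3559 kg/m^3


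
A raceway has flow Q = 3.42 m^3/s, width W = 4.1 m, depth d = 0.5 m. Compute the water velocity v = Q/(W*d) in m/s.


Cross-sectional area = W * d = 4.1 * 0.5 = 2.05 m^2
Velocity = Q / A = 3.42 / 2.05 = 1.66829 m/s

1.66829 m/s


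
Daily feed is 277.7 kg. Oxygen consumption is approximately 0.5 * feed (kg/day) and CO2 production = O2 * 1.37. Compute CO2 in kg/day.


O2 = 277.7 * 0.5 = 138.85
CO2 = 138.85 * 1.37 = 190.2245

190.2245 kg/day


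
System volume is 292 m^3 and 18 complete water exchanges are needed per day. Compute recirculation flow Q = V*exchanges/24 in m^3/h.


Daily recirculation volume = 292 m^3 * 18 = 5256 m^3/day
Flow rate Q = daily volume / 24 h = 5256 / 24 = 219 m^3/h

219 m^3/h


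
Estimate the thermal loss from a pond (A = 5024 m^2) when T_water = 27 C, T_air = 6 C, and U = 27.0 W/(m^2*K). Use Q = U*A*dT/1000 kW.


Temperature difference dT = 27 - 6 = 21 K
Heat loss (W) = U * A * dT = 27.0 * 5024 * 21 = 2848608 W
Convert to kW: 2848608 / 1000 = 2848.608 kW

2848.608 kW


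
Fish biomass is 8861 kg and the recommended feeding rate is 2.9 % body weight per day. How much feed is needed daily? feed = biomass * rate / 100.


Feeding rate fraction = 2.9% / 100 = 0.029
Daily feed = 8861 kg * 0.029 = 256.969 kg/day

256.969 kg/day


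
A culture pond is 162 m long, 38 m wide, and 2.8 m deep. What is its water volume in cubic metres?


Base area = L * W = 162 * 38 = 6156 m^2
Volume = area * depth = 6156 * 2.8 = 17236.8 m^3

17236.8 m^3


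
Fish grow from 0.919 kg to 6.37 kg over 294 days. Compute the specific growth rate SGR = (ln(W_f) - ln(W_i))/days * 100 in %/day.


ln(W_f) = ln(6.37) = 1.8515995
ln(W_i) = ln(0.919) = -0.084469157
ln(W_f) - ln(W_i) = 1.8515995 - -0.084469157 = 1.9360687
SGR = 1.9360687 / 294 * 100 = 0.658527 %/day

0.658527 %/day


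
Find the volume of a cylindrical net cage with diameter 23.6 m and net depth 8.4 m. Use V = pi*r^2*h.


r = d/2 = 23.6/2 = 11.8 m
Base area = pi*r^2 = pi*11.8^2 = 437.43536 m^2
Volume = 437.43536 * 8.4 = 3674.46 m^3

3674.46 m^3


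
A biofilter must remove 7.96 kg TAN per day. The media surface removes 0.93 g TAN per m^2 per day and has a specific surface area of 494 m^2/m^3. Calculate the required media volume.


A = 7.96*1000 / 0.93 = 8559.1398 m^2
V = 8559.1398 / 494 = 17.3262

17.3262 m^3


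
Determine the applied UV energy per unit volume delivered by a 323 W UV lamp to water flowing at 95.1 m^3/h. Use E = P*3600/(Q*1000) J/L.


Energy delivered per hour = 323 W * 3600 s = 1162800 J/h
Volume treated per hour = 95.1 m^3/h * 1000 = 95100 L/h
dose = 1162800 / 95100 = 12.2271 J/L

12.2271 J/L


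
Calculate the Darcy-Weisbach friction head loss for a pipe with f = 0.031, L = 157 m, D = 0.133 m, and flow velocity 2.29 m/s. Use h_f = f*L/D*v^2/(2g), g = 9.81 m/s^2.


v^2 = 2.29^2 = 5.2441 m^2/s^2
L/D = 157/0.133 = 1180.4511
h_f = f*(L/D)*v^2/(2g) = 0.031 * 1180.4511 * 5.2441 / 19.62 = 9.78096 m

9.78096 m


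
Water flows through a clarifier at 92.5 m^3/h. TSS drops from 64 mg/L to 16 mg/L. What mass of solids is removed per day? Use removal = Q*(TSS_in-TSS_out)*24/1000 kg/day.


Concentration drop: TSS_in - TSS_out = 64 - 16 = 48 mg/L
Hourly solids removed = Q * dTSS = 92.5 m^3/h * 48 mg/L = 4440 g/h  (m^3/h * mg/L = g/h)
Daily solids removed = 4440 * 24 = 106560 g/day
Convert g to kg: 106560 / 1000 = 106.56 kg/day

106.56 kg/day


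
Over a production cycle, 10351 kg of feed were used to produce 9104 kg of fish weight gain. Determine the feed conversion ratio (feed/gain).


FCR = feed consumed / weight gained
FCR = 10351 kg / 9104 kg = 1.13697

1.13697


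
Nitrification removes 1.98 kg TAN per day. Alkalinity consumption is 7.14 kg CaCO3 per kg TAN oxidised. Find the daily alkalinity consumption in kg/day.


Alkalinity factor: 7.14 kg CaCO3 consumed per kg TAN nitrified
alk = 1.98 kg TAN * 7.14 = 14.1372 kg CaCO3/day

14.1372 kg CaCO3/day


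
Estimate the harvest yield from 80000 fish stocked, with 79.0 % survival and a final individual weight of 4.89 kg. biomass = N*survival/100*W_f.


Survivors = 80000 * 79.0/100 = 63200 fish
Harvest biomass = survivors * W_f = 63200 * 4.89 = 309048 kg

309048 kg


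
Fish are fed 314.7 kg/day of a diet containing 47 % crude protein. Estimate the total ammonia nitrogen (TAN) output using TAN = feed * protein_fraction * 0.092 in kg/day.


Protein in feed = 314.7 * 47/100 = 147.909 kg/day
TAN = protein * 0.092 = 147.909 * 0.092 = 13.607628 kg/day

13.607628 kg/day


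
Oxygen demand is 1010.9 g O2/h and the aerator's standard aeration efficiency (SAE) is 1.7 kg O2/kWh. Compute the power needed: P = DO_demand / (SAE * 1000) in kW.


SAE in g O2/kWh = 1.7 * 1000 = 1700 g/kWh
P = DO_demand / SAE_g = 1010.9 / 1700 = 0.594647 kW

0.594647 kW


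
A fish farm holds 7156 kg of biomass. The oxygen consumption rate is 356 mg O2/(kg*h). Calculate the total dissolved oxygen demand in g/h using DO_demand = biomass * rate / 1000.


Total O2 consumption (mg/h) = 7156 kg * 356 mg/(kg*h) = 2547536 mg/h
Convert to g/h: 2547536 / 1000 = 2547.536 g/h

2547.536 g/h


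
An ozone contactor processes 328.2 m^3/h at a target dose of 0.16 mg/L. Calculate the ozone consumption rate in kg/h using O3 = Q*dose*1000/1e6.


O3 demand (mg/h) = Q * dose * 1000 = 328.2 * 0.16 * 1000 = 52512 mg/h
Convert mg to kg: 52512 / 1e6 = 0.052512 kg/h

0.052512 kg/h


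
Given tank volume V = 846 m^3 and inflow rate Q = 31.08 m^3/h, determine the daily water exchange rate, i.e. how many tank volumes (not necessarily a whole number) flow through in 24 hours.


Daily flow volume = 31.08 m^3/h * 24 h = 745.92 m^3/day
Exchanges = daily flow / tank volume = 745.92 / 846 = 0.881702 exchanges/day

0.881702 exchanges/day


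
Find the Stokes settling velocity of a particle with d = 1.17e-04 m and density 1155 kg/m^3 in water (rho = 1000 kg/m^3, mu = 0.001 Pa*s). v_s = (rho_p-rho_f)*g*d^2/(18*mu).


Density difference: rho_p - rho_f = 1155 - 1000 = 155 kg/m^3
d^2 = (1.17e-04)^2 = 1.3689e-08 m^2
Numerator = (rho_p - rho_f) * g * d^2 = 155 * 9.81 * 1.3689e-08 = 2.0814809e-05
Denominator = 18 * mu = 18 * 0.001 = 0.018
v_s = 2.0814809e-05 / 0.018 = 0.00115638 m/s
Check: Re = rho_f * v_s * d / mu = 1000 * 0.00115638 * 1.17e-04 / 0.001 = 0.135 < 1, so Stokes' law applies.

0.00115638 m/s


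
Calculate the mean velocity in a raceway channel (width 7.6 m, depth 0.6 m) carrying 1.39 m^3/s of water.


Cross-sectional area = W * d = 7.6 * 0.6 = 4.56 m^2
Velocity = Q / A = 1.39 / 4.56 = 0.304825 m/s

0.304825 m/s


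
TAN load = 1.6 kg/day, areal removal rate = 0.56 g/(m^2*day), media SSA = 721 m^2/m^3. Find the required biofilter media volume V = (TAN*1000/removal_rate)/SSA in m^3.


A = 1.6*1000 / 0.56 = 2857.1429 m^2
V = 2857.1429 / 721 = 3.96275

3.96275 m^3


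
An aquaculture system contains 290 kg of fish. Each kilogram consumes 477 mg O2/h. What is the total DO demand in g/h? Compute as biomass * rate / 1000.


Total O2 consumption (mg/h) = 290 kg * 477 mg/(kg*h) = 138330 mg/h
Convert to g/h: 138330 / 1000 = 138.33 g/h

138.33 g/h


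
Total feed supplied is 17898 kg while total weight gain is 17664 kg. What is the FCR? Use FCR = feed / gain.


FCR = feed consumed / weight gained
FCR = 17898 kg / 17664 kg = 1.01325

1.01325


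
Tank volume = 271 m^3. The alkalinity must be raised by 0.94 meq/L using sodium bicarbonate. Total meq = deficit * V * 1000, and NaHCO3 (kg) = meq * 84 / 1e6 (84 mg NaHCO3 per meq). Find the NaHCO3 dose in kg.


Tank volume in L = 271 m^3 * 1000 = 271000 L
Total meq required = 0.94 meq/L * 271000 L = 254740 meq
NaHCO3 mass = 254740 meq * 84 mg/meq / 1e6 = 21.3982 kg

21.3982 kg


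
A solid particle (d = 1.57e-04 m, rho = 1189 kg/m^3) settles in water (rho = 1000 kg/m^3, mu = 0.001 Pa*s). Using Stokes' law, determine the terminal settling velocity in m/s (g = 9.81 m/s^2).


Density difference: rho_p - rho_f = 1189 - 1000 = 189 kg/m^3
d^2 = (1.57e-04)^2 = 2.4649e-08 m^2
Numerator = (rho_p - rho_f) * g * d^2 = 189 * 9.81 * 2.4649e-08 = 4.5701464e-05
Denominator = 18 * mu = 18 * 0.001 = 0.018
v_s = 4.5701464e-05 / 0.018 = 0.00253897 m/s
Check: Re = rho_f * v_s * d / mu = 1000 * 0.00253897 * 1.57e-04 / 0.001 = 0.399 < 1, so Stokes' law applies.

0.00253897 m/s


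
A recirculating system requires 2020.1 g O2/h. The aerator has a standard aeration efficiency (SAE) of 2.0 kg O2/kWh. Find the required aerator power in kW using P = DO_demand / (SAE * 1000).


SAE in g O2/kWh = 2.0 * 1000 = 2000 g/kWh
P = DO_demand / SAE_g = 2020.1 / 2000 = 1.01005 kW

1.01005 kW


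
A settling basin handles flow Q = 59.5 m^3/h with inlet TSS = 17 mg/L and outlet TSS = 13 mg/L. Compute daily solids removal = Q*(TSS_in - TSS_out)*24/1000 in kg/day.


Concentration drop: TSS_in - TSS_out = 17 - 13 = 4 mg/L
Hourly solids removed = Q * dTSS = 59.5 m^3/h * 4 mg/L = 238 g/h  (m^3/h * mg/L = g/h)
Daily solids removed = 238 * 24 = 5712 g/day
Convert g to kg: 5712 / 1000 = 5.712 kg/day

5.712 kg/day
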